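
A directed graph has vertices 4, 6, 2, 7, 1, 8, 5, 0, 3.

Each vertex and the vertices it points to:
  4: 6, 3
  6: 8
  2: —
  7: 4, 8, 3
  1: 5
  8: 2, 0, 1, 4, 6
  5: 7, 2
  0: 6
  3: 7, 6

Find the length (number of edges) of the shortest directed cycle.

For each vertex v, BFS finds the shortest path from v back to v.
The shortest such closed walk is 7 → 3 → 7, length 2.

2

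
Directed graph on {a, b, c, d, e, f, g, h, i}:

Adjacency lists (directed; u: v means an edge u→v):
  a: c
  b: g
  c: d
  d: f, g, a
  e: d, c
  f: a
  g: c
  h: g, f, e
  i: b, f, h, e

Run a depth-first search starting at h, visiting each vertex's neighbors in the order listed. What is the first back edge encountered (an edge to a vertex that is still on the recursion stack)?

a→c

DFS from h (visiting each vertex's neighbors in the order listed); mark gray on enter, black on exit:
h gray
  g gray
    c gray
      d gray
        f gray
          a gray
            a→c: c is gray → back edge
First back edge: a → c.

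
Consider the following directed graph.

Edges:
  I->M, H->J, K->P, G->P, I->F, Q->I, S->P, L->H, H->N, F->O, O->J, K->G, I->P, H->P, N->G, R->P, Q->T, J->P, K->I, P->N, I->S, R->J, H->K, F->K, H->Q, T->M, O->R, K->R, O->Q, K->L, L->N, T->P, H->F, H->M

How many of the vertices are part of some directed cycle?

10

A vertex is on a directed cycle iff it belongs to a strongly connected component of size ≥ 2 (or has a self-loop).
The vertices on cycles are {F, G, H, I, K, L, N, O, P, Q} — 10 in total.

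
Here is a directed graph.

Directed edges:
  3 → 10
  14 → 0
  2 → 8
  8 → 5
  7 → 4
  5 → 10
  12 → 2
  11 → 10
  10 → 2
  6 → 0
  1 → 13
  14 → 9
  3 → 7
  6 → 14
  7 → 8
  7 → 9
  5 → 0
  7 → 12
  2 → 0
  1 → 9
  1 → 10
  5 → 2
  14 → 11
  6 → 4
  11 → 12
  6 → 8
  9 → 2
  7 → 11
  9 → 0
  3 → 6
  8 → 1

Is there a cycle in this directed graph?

DFS with white/gray/black marking, starting from 2:
2 gray
  0 gray
  0 black
  8 gray
    1 gray
      13 gray
      13 black
      10 gray
        10→2: 2 is gray → back edge
Back edge found, so a cycle exists: 2 → 8 → 1 → 10 → 2.

Yes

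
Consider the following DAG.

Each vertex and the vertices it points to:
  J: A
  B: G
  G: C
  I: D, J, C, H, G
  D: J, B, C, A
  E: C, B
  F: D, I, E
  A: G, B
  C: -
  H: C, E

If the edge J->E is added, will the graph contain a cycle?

No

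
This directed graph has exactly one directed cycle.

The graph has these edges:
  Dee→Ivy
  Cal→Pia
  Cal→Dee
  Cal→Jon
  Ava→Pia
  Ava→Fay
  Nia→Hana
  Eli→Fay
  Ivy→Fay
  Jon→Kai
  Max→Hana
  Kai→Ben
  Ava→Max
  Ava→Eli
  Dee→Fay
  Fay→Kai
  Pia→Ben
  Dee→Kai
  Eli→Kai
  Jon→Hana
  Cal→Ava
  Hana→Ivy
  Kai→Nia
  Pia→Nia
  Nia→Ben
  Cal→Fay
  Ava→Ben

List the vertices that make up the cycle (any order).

DFS with gray/black marking from Hana:
Hana gray
  Ivy gray
    Fay gray
      Kai gray
        Ben gray
        Ben black
        Nia gray
          Nia→Ben: Ben black — skip
          Nia→Hana: Hana is gray → back edge
Back edge closes the cycle Hana → Ivy → Fay → Kai → Nia → Hana; its vertices are {Fay, Ivy, Kai, Nia, Hana}.

Fay, Ivy, Kai, Nia, Hana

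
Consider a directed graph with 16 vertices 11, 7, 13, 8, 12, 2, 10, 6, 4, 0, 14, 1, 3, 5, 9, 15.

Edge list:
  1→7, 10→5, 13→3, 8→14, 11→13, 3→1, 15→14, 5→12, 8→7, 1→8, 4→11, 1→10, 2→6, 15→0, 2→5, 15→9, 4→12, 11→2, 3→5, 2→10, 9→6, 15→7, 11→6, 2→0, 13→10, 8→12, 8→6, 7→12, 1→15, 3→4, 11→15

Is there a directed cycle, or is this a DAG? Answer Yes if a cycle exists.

DFS with white/gray/black marking, starting from 11:
11 gray
  6 gray
  6 black
  2 gray
    10 gray
      5 gray
        12 gray
        12 black
      5 black
    10 black
    2→5: 5 black — skip
    0 gray
    0 black
    2→6: 6 black — skip
  2 black
  13 gray
    13→10: 10 black — skip
    3 gray
      4 gray
        4→11: 11 is gray → back edge
Back edge found, so a cycle exists: 11 → 13 → 3 → 4 → 11.

Yes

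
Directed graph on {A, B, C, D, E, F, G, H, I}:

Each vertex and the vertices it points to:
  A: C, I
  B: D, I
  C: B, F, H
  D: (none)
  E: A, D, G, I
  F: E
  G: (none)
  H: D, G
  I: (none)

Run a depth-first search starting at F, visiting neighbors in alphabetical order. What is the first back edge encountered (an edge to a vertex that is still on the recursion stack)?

C->F

DFS from F (visiting neighbors in alphabetical order); mark gray on enter, black on exit:
F gray
  E gray
    A gray
      C gray
        B gray
          D gray
          D black
          I gray
          I black
        B black
        C→F: F is gray → back edge
First back edge: C → F.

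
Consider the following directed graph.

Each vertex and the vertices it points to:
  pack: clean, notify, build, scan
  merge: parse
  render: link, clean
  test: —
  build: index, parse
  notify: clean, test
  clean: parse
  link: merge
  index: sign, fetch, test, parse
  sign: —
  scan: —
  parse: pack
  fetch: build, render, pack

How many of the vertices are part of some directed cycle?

10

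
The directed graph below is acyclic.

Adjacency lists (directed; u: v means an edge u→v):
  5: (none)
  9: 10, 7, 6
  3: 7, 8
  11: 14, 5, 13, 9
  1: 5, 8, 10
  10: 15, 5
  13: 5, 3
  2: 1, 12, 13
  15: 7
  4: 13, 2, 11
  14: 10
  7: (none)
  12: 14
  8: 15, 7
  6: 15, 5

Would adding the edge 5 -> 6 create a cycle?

Yes

Adding 5→6 creates a cycle iff 6 can already reach 5.
Path from 6: 6 → 5.
So 6 → … → 5 → 6 is a cycle.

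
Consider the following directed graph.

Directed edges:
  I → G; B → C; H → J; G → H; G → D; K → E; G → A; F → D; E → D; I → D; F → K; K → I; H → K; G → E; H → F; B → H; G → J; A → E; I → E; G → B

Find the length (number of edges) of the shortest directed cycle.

For each vertex v, BFS finds the shortest path from v back to v.
The shortest such closed walk is G → H → K → I → G, length 4.

4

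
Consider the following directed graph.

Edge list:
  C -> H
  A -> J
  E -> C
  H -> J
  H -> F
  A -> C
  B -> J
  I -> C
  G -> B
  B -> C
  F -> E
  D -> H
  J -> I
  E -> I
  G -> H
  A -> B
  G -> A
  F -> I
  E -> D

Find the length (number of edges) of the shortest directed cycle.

4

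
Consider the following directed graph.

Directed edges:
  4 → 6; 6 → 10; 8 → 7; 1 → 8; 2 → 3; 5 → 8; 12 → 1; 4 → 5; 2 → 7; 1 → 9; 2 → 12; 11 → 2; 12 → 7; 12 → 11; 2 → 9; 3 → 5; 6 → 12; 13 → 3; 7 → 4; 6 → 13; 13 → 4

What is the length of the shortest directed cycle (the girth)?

For each vertex v, BFS finds the shortest path from v back to v.
The shortest such closed walk is 6 → 13 → 4 → 6, length 3.

3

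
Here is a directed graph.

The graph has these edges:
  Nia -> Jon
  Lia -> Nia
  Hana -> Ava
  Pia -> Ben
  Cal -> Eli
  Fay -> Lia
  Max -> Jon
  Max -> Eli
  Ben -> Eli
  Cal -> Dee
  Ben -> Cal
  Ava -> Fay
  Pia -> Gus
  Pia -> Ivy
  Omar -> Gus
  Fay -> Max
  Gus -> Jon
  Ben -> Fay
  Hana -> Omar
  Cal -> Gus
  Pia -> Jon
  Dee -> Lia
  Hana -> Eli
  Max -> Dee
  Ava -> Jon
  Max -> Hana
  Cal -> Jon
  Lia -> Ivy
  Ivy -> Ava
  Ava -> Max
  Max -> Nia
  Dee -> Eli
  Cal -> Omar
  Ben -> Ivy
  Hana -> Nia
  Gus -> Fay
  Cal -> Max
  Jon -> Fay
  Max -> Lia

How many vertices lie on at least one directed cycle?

11

A vertex is on a directed cycle iff it belongs to a strongly connected component of size ≥ 2 (or has a self-loop).
The vertices on cycles are {Ava, Dee, Fay, Gus, Ivy, Jon, Lia, Max, Nia, Hana, Omar} — 11 in total.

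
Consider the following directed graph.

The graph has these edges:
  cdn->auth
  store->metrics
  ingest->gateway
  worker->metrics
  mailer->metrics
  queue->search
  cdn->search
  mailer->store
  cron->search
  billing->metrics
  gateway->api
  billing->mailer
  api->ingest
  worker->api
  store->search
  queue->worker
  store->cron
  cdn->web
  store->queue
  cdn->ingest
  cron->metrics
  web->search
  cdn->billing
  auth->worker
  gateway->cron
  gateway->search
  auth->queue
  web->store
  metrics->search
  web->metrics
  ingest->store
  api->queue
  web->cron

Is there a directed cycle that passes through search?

No

search lies on a cycle iff there is a path from search back to itself.
Exploring from search, it never reaches itself; equivalently, its strongly connected component is a singleton.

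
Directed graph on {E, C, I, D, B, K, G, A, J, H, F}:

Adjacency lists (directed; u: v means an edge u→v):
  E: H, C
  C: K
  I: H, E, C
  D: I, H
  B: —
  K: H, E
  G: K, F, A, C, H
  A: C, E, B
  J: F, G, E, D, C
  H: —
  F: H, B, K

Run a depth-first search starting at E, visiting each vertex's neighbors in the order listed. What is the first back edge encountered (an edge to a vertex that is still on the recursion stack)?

K→E

DFS from E (visiting each vertex's neighbors in the order listed); mark gray on enter, black on exit:
E gray
  H gray
  H black
  C gray
    K gray
      K→H: H black — skip
      K→E: E is gray → back edge
First back edge: K → E.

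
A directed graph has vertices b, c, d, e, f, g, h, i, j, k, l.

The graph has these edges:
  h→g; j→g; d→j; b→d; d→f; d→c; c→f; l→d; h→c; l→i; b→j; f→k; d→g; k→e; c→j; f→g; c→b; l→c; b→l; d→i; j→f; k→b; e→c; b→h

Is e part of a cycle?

e is on a cycle iff e can reach itself via ≥1 edge.
e → c → f → k → e — yes.

Yes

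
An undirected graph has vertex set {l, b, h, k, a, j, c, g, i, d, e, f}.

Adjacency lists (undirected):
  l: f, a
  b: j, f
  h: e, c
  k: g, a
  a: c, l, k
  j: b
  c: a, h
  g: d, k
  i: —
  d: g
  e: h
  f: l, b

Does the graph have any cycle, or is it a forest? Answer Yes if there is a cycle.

No

DFS, tracking each vertex's parent; an edge to a visited non-parent vertex closes a cycle.
Start from h:
visit h (parent –)
  visit e (parent h)
    e–h: parent, skip
  visit c (parent h)
    visit a (parent c)
      a–c: parent, skip
      visit l (parent a)
        visit f (parent l)
          f–l: parent, skip
          visit b (parent f)
            visit j (parent b)
              j–b: parent, skip
            b–f: parent, skip
        l–a: parent, skip
      visit k (parent a)
        visit g (parent k)
          visit d (parent g)
            d–g: parent, skip
          g–k: parent, skip
        k–a: parent, skip
    c–h: parent, skip
visit i (parent –)
No non-parent visited neighbor found — the graph is a forest.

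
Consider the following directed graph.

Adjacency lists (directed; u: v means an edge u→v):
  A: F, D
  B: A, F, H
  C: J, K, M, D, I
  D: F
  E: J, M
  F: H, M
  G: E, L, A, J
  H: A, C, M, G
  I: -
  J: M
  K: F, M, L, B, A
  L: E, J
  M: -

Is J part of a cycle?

No

J lies on a cycle iff there is a path from J back to itself.
Exploring from J, it never reaches itself; equivalently, its strongly connected component is a singleton.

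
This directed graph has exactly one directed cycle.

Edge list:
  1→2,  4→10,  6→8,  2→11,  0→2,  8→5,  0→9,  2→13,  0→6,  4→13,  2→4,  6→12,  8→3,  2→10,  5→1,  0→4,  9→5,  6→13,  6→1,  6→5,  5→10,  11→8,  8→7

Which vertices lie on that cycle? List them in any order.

1, 2, 5, 8, 11

DFS with gray/black marking from 2:
2 gray
  11 gray
    8 gray
      3 gray
      3 black
      5 gray
        10 gray
        10 black
        1 gray
          1→2: 2 is gray → back edge
Back edge closes the cycle 2 → 11 → 8 → 5 → 1 → 2; its vertices are {1, 2, 5, 8, 11}.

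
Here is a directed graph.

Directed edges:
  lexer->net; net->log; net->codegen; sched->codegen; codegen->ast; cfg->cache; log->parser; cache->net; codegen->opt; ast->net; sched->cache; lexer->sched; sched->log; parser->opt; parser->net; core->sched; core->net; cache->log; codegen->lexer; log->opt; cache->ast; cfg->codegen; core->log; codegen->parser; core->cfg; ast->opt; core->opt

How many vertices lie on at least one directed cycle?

8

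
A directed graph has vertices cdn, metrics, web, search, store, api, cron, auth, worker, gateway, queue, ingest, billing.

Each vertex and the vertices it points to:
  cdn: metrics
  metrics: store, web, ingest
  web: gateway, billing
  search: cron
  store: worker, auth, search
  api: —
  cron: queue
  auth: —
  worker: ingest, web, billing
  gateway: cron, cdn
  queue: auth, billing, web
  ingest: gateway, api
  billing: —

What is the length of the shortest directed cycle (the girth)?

4

For each vertex v, BFS finds the shortest path from v back to v.
The shortest such closed walk is metrics → ingest → gateway → cdn → metrics, length 4.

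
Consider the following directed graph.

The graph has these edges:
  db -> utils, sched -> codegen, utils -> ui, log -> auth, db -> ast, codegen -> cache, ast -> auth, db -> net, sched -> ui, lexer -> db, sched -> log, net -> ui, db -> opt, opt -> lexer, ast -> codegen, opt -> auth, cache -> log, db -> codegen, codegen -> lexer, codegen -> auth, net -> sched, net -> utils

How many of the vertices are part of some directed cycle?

7

A vertex is on a directed cycle iff it belongs to a strongly connected component of size ≥ 2 (or has a self-loop).
The vertices on cycles are {db, ast, net, opt, lexer, sched, codegen} — 7 in total.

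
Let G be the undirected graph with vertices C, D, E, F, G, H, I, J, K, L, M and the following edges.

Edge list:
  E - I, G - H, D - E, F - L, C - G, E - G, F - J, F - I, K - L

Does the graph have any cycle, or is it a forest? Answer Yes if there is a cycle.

No

DFS, tracking each vertex's parent; an edge to a visited non-parent vertex closes a cycle.
Start from J:
visit J (parent –)
  visit F (parent J)
    visit L (parent F)
      L–F: parent, skip
      visit K (parent L)
        K–L: parent, skip
    visit I (parent F)
      visit E (parent I)
        visit G (parent E)
          visit H (parent G)
            H–G: parent, skip
          visit C (parent G)
            C–G: parent, skip
          G–E: parent, skip
        visit D (parent E)
          D–E: parent, skip
        E–I: parent, skip
      I–F: parent, skip
    F–J: parent, skip
visit M (parent –)
No non-parent visited neighbor found — the graph is a forest.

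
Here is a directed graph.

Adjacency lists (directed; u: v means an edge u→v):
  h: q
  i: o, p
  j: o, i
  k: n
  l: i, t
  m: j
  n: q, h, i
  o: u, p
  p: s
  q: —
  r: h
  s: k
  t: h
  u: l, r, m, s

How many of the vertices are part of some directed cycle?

10

A vertex is on a directed cycle iff it belongs to a strongly connected component of size ≥ 2 (or has a self-loop).
The vertices on cycles are {i, j, k, l, m, n, o, p, s, u} — 10 in total.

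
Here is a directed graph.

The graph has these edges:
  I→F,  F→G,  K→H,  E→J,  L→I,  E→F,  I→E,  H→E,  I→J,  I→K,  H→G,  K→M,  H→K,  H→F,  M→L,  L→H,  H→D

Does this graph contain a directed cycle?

DFS with white/gray/black marking, starting from H:
H gray
  D gray
  D black
  E gray
    F gray
      G gray
      G black
    F black
    J gray
    J black
  E black
  H→G: G black — skip
  K gray
    K→H: H is gray → back edge
Back edge found, so a cycle exists: H → K → H.

Yes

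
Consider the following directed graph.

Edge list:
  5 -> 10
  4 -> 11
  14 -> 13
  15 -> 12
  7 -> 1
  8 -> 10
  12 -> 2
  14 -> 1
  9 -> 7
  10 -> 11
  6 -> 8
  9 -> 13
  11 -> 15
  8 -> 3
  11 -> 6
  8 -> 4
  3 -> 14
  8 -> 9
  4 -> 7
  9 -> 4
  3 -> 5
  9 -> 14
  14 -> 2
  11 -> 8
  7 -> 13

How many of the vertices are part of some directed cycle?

A vertex is on a directed cycle iff it belongs to a strongly connected component of size ≥ 2 (or has a self-loop).
The vertices on cycles are {3, 4, 5, 6, 8, 9, 10, 11} — 8 in total.

8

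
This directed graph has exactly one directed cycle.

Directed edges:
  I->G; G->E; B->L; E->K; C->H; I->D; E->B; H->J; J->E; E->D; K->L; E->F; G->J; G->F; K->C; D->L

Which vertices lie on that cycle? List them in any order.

DFS with gray/black marking from E:
E gray
  F gray
  F black
  D gray
    L gray
    L black
  D black
  B gray
    B→L: L black — skip
  B black
  K gray
    K→L: L black — skip
    C gray
      H gray
        J gray
          J→E: E is gray → back edge
Back edge closes the cycle E → K → C → H → J → E; its vertices are {C, E, H, J, K}.

C, E, H, J, K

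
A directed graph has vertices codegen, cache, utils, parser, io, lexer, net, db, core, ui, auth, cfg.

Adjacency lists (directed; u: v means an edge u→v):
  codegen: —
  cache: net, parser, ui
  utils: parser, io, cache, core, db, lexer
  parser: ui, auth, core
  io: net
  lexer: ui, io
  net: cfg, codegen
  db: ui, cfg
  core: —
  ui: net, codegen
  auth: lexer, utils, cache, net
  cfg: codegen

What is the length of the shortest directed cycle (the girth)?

3

For each vertex v, BFS finds the shortest path from v back to v.
The shortest such closed walk is utils → parser → auth → utils, length 3.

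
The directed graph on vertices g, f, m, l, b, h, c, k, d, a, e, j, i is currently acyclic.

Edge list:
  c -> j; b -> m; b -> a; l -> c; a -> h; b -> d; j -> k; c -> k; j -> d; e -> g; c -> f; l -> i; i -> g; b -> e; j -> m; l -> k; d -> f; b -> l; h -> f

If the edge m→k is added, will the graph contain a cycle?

No

Adding m→k creates a cycle iff k can already reach m.
Explore from k: no path reaches m. The graph stays acyclic.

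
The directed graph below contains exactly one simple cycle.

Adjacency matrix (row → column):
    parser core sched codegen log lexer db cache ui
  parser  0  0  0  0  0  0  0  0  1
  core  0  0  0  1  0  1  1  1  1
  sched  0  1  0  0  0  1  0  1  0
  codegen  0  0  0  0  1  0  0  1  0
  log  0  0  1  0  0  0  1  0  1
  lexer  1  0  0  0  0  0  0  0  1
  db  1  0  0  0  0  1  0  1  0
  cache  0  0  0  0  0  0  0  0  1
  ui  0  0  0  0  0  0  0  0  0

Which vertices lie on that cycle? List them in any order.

DFS with gray/black marking from log:
log gray
  ui gray
  ui black
  db gray
    cache gray
      cache→ui: ui black — skip
    cache black
    lexer gray
      lexer→ui: ui black — skip
      parser gray
        parser→ui: ui black — skip
      parser black
    lexer black
    db→parser: parser black — skip
  db black
  sched gray
    sched→cache: cache black — skip
    core gray
      core→lexer: lexer black — skip
      codegen gray
        codegen→log: log is gray → back edge
Back edge closes the cycle log → sched → core → codegen → log; its vertices are {log, core, sched, codegen}.

log, core, sched, codegen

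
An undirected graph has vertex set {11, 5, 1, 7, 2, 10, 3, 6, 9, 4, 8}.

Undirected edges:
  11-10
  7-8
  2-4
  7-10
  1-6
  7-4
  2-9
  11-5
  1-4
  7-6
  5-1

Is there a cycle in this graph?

Yes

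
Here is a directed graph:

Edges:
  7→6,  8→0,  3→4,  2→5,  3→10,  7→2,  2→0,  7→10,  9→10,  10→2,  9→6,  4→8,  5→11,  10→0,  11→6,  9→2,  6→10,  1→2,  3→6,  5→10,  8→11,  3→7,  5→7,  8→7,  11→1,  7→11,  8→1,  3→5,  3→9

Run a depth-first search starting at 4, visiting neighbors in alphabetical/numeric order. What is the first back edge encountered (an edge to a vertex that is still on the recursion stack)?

DFS from 4 (visiting neighbors in alphabetical/numeric order); mark gray on enter, black on exit:
4 gray
  8 gray
    0 gray
    0 black
    1 gray
      2 gray
        2→0: 0 black — skip
        5 gray
          7 gray
            7→2: 2 is gray → back edge
First back edge: 7 → 2.

7->2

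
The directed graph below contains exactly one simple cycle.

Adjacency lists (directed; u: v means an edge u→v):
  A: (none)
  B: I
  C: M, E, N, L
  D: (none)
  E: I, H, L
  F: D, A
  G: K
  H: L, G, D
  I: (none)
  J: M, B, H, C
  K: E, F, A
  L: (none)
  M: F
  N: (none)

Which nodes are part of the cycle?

DFS with gray/black marking from E:
E gray
  I gray
  I black
  H gray
    L gray
    L black
    G gray
      K gray
        K→E: E is gray → back edge
Back edge closes the cycle E → H → G → K → E; its vertices are {E, G, H, K}.

E, G, H, K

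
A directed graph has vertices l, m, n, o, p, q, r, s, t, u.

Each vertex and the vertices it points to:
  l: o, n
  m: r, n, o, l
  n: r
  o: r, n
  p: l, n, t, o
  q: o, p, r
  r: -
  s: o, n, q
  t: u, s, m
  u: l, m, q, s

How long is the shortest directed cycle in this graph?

4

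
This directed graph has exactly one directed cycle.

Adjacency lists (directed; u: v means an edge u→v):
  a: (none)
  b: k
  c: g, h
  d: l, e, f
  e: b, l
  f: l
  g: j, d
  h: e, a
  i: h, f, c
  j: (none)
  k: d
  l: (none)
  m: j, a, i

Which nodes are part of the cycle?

b, d, e, k

DFS with gray/black marking from e:
e gray
  b gray
    k gray
      d gray
        l gray
        l black
        d→e: e is gray → back edge
Back edge closes the cycle e → b → k → d → e; its vertices are {b, d, e, k}.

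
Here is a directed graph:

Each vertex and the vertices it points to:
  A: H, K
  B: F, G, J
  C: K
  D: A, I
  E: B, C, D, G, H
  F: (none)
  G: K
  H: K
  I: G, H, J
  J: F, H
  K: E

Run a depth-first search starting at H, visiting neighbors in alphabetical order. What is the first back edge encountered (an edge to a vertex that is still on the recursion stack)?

DFS from H (visiting neighbors in alphabetical order); mark gray on enter, black on exit:
H gray
  K gray
    E gray
      B gray
        F gray
        F black
        G gray
          G→K: K is gray → back edge
First back edge: G → K.

G->K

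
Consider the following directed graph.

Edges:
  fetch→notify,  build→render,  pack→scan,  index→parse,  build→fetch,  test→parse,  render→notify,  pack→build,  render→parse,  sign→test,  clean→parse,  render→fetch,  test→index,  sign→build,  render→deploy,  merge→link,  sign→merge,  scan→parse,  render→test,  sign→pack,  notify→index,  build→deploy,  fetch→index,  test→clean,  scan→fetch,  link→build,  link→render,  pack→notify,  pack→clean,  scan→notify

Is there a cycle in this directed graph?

No

DFS with white/gray/black marking, starting from index:
index gray
  parse gray
  parse black
index black
notify gray
  notify→index: index black — skip
notify black
render gray
  test gray
    clean gray
      clean→parse: parse black — skip
    clean black
    test→parse: parse black — skip
    test→index: index black — skip
  test black
  fetch gray
    fetch→index: index black — skip
    fetch→notify: notify black — skip
  fetch black
  render→notify: notify black — skip
  render→parse: parse black — skip
  deploy gray
  deploy black
render black
link gray
  build gray
    build→render: render black — skip
    build→deploy: deploy black — skip
    build→fetch: fetch black — skip
  build black
  link→render: render black — skip
link black
scan gray
  scan→notify: notify black — skip
  scan→parse: parse black — skip
  scan→fetch: fetch black — skip
scan black
sign gray
  sign→test: test black — skip
  sign→build: build black — skip
  merge gray
    merge→link: link black — skip
  merge black
  pack gray
    pack→notify: notify black — skip
    pack→scan: scan black — skip
    pack→clean: clean black — skip
    pack→build: build black — skip
  pack black
sign black
Every edge goes to a white or black vertex — no back edge, so the graph is acyclic.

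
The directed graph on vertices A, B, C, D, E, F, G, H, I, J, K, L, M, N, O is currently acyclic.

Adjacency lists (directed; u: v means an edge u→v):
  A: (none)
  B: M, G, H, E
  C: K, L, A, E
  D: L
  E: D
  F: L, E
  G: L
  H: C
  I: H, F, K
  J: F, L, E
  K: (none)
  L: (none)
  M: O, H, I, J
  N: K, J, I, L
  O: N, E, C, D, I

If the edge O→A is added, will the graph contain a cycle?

No

Adding O→A creates a cycle iff A can already reach O.
Explore from A: no path reaches O. The graph stays acyclic.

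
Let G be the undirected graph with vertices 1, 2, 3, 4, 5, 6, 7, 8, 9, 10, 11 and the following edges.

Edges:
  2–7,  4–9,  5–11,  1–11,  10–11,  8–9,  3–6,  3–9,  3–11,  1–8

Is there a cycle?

Yes

DFS, tracking each vertex's parent; an edge to a visited non-parent vertex closes a cycle.
Start from 10:
visit 10 (parent –)
  visit 11 (parent 10)
    visit 5 (parent 11)
      5–11: parent, skip
    11–10: parent, skip
    visit 3 (parent 11)
      visit 9 (parent 3)
        9–3: parent, skip
        visit 4 (parent 9)
          4–9: parent, skip
        visit 8 (parent 9)
          8–9: parent, skip
          visit 1 (parent 8)
            1–8: parent, skip
            1–11: 11 visited and ≠ parent → cycle
Cycle: 11 – 3 – 9 – 8 – 1 – 11.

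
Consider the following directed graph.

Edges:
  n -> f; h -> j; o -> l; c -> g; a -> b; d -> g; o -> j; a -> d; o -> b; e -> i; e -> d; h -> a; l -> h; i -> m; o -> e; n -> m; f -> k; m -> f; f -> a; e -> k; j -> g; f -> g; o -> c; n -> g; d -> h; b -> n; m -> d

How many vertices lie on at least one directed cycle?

7

A vertex is on a directed cycle iff it belongs to a strongly connected component of size ≥ 2 (or has a self-loop).
The vertices on cycles are {a, b, d, f, h, m, n} — 7 in total.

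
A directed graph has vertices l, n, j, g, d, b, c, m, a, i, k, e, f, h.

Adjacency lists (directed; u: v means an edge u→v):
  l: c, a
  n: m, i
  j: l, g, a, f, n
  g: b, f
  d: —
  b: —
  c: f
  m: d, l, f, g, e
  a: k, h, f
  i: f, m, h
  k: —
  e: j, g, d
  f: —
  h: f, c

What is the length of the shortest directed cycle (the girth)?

4

For each vertex v, BFS finds the shortest path from v back to v.
The shortest such closed walk is m → e → j → n → m, length 4.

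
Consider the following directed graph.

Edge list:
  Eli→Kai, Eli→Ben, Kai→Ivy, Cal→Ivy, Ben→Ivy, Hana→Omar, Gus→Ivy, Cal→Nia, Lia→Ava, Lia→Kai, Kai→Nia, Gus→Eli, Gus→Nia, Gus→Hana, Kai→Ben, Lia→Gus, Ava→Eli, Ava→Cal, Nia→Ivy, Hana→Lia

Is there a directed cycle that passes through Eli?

Eli lies on a cycle iff there is a path from Eli back to itself.
Exploring from Eli, it never reaches itself; equivalently, its strongly connected component is a singleton.

No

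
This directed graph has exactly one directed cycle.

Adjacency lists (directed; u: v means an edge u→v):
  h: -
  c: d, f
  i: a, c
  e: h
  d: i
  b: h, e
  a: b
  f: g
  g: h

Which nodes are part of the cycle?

DFS with gray/black marking from i:
i gray
  a gray
    b gray
      h gray
      h black
      e gray
        e→h: h black — skip
      e black
    b black
  a black
  c gray
    d gray
      d→i: i is gray → back edge
Back edge closes the cycle i → c → d → i; its vertices are {c, d, i}.

c, d, i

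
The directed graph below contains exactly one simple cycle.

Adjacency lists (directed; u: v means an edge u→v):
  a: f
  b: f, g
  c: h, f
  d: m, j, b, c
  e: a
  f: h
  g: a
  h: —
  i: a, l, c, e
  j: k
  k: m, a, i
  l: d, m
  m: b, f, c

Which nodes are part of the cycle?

d, i, j, k, l

DFS with gray/black marking from l:
l gray
  d gray
    m gray
      b gray
        f gray
          h gray
          h black
        f black
        g gray
          a gray
            a→f: f black — skip
          a black
        g black
      b black
      m→f: f black — skip
      c gray
        c→h: h black — skip
        c→f: f black — skip
      c black
    m black
    j gray
      k gray
        k→m: m black — skip
        k→a: a black — skip
        i gray
          i→a: a black — skip
          i→l: l is gray → back edge
Back edge closes the cycle l → d → j → k → i → l; its vertices are {d, i, j, k, l}.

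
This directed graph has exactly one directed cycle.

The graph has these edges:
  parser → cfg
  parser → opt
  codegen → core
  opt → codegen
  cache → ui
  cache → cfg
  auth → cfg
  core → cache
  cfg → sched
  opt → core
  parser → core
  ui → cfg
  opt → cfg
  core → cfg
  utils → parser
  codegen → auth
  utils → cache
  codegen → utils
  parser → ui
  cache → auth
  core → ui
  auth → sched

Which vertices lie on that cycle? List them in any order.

DFS with gray/black marking from codegen:
codegen gray
  auth gray
    sched gray
    sched black
    cfg gray
      cfg→sched: sched black — skip
    cfg black
  auth black
  core gray
    core→cfg: cfg black — skip
    ui gray
      ui→cfg: cfg black — skip
    ui black
    cache gray
      cache→cfg: cfg black — skip
      cache→ui: ui black — skip
      cache→auth: auth black — skip
    cache black
  core black
  utils gray
    parser gray
      parser→core: core black — skip
      parser→ui: ui black — skip
      parser→cfg: cfg black — skip
      opt gray
        opt→cfg: cfg black — skip
        opt→codegen: codegen is gray → back edge
Back edge closes the cycle codegen → utils → parser → opt → codegen; its vertices are {opt, utils, parser, codegen}.

opt, utils, parser, codegen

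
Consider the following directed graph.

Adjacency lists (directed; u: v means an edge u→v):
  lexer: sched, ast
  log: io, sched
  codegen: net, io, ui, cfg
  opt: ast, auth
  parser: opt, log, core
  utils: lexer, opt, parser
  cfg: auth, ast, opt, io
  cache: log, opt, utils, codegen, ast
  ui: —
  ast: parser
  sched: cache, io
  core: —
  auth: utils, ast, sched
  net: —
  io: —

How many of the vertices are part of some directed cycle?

A vertex is on a directed cycle iff it belongs to a strongly connected component of size ≥ 2 (or has a self-loop).
The vertices on cycles are {ast, cfg, log, opt, auth, cache, lexer, sched, utils, parser, codegen} — 11 in total.

11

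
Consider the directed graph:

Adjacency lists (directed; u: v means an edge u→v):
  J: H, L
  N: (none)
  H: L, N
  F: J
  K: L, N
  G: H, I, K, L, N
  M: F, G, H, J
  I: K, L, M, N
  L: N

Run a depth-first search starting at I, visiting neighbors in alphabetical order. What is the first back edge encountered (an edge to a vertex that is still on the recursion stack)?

DFS from I (visiting neighbors in alphabetical order); mark gray on enter, black on exit:
I gray
  K gray
    L gray
      N gray
      N black
    L black
    K→N: N black — skip
  K black
  I→L: L black — skip
  M gray
    F gray
      J gray
        H gray
          H→L: L black — skip
          H→N: N black — skip
        H black
        J→L: L black — skip
      J black
    F black
    G gray
      G→H: H black — skip
      G→I: I is gray → back edge
First back edge: G → I.

G→I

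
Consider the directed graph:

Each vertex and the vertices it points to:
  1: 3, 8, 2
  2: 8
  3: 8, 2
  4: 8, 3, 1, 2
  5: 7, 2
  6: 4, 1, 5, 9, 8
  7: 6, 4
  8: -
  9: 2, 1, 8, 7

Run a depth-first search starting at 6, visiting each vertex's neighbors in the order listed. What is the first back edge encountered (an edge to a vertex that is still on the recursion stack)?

DFS from 6 (visiting each vertex's neighbors in the order listed); mark gray on enter, black on exit:
6 gray
  4 gray
    8 gray
    8 black
    3 gray
      3→8: 8 black — skip
      2 gray
        2→8: 8 black — skip
      2 black
    3 black
    1 gray
      1→3: 3 black — skip
      1→8: 8 black — skip
      1→2: 2 black — skip
    1 black
    4→2: 2 black — skip
  4 black
  6→1: 1 black — skip
  5 gray
    7 gray
      7→6: 6 is gray → back edge
First back edge: 7 → 6.

7->6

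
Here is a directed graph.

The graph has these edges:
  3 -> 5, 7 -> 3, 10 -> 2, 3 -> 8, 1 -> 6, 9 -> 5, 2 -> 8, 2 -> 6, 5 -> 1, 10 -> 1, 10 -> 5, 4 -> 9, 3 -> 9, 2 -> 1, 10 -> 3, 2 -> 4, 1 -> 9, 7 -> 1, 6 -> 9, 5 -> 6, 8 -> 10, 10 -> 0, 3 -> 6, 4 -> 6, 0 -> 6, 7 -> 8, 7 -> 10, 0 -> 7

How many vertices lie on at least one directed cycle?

10

A vertex is on a directed cycle iff it belongs to a strongly connected component of size ≥ 2 (or has a self-loop).
The vertices on cycles are {0, 1, 2, 3, 5, 6, 7, 8, 9, 10} — 10 in total.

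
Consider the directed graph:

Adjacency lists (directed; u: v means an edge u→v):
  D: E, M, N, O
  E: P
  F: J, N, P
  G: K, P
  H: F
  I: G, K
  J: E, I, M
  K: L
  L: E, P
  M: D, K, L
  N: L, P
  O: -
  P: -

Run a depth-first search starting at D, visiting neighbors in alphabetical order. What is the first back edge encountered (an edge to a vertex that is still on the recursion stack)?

M→D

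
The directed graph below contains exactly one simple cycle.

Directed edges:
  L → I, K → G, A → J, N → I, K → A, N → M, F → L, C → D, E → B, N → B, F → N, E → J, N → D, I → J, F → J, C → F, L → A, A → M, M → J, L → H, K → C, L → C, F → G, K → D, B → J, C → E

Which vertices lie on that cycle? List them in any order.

C, F, L

DFS with gray/black marking from C:
C gray
  E gray
    J gray
    J black
    B gray
      B→J: J black — skip
    B black
  E black
  D gray
  D black
  F gray
    G gray
    G black
    F→J: J black — skip
    L gray
      A gray
        M gray
          M→J: J black — skip
        M black
        A→J: J black — skip
      A black
      I gray
        I→J: J black — skip
      I black
      H gray
      H black
      L→C: C is gray → back edge
Back edge closes the cycle C → F → L → C; its vertices are {C, F, L}.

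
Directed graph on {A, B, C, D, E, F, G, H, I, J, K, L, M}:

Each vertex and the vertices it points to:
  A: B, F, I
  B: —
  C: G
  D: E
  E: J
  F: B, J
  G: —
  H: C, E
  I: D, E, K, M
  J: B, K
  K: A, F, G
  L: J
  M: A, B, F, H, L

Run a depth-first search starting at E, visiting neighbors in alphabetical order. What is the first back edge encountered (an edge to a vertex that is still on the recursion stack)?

F->J

DFS from E (visiting neighbors in alphabetical order); mark gray on enter, black on exit:
E gray
  J gray
    B gray
    B black
    K gray
      A gray
        A→B: B black — skip
        F gray
          F→B: B black — skip
          F→J: J is gray → back edge
First back edge: F → J.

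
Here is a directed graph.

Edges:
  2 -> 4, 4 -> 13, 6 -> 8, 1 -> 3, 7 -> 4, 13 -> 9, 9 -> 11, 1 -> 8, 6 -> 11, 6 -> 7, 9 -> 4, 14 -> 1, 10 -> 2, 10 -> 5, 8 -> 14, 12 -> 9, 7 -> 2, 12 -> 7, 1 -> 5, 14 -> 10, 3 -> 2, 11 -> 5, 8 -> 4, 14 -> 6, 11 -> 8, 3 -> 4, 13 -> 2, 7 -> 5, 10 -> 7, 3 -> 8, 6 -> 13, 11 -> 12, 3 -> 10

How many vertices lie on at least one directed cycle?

13

A vertex is on a directed cycle iff it belongs to a strongly connected component of size ≥ 2 (or has a self-loop).
The vertices on cycles are {1, 2, 3, 4, 6, 7, 8, 9, 10, 11, 12, 13, 14} — 13 in total.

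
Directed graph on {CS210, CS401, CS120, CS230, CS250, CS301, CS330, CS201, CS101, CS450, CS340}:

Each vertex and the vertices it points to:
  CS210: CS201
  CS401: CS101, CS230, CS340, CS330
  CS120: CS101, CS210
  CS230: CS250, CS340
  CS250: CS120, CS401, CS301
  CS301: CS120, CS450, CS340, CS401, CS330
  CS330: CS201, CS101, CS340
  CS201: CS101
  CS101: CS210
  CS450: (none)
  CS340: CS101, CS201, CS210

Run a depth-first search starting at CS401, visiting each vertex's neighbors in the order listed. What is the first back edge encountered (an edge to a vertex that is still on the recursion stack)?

CS201→CS101

DFS from CS401 (visiting each vertex's neighbors in the order listed); mark gray on enter, black on exit:
CS401 gray
  CS101 gray
    CS210 gray
      CS201 gray
        CS201→CS101: CS101 is gray → back edge
First back edge: CS201 → CS101.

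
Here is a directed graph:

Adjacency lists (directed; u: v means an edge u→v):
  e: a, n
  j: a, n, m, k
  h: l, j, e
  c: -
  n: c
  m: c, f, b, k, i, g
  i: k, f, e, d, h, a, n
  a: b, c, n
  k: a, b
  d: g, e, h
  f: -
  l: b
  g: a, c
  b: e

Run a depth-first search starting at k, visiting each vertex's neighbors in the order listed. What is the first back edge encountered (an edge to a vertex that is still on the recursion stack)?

e→a

DFS from k (visiting each vertex's neighbors in the order listed); mark gray on enter, black on exit:
k gray
  a gray
    b gray
      e gray
        e→a: a is gray → back edge
First back edge: e → a.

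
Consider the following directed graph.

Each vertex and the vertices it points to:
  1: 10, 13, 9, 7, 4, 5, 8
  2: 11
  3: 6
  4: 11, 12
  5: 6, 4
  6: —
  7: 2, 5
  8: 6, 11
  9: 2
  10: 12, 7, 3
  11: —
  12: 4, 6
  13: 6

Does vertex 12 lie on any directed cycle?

Yes

12 is on a cycle iff 12 can reach itself via ≥1 edge.
12 → 4 → 12 — yes.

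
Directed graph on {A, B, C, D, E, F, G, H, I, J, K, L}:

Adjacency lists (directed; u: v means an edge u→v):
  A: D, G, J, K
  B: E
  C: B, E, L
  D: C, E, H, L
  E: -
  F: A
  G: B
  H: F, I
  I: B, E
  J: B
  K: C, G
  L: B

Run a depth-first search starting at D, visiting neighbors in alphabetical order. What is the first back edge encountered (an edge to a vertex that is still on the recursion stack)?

DFS from D (visiting neighbors in alphabetical order); mark gray on enter, black on exit:
D gray
  C gray
    B gray
      E gray
      E black
    B black
    C→E: E black — skip
    L gray
      L→B: B black — skip
    L black
  C black
  D→E: E black — skip
  H gray
    F gray
      A gray
        A→D: D is gray → back edge
First back edge: A → D.

A→D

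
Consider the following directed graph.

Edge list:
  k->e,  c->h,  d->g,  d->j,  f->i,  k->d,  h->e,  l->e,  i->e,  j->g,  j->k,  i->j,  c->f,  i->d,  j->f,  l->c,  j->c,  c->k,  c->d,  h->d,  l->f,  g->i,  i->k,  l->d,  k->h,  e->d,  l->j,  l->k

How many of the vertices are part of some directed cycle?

A vertex is on a directed cycle iff it belongs to a strongly connected component of size ≥ 2 (or has a self-loop).
The vertices on cycles are {c, d, e, f, g, h, i, j, k} — 9 in total.

9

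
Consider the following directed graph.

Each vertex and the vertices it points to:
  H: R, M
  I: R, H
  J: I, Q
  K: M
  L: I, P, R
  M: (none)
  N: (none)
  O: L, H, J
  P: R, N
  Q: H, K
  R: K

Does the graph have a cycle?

No

DFS with white/gray/black marking, starting from K:
K gray
  M gray
  M black
K black
H gray
  R gray
    R→K: K black — skip
  R black
  H→M: M black — skip
H black
I gray
  I→R: R black — skip
  I→H: H black — skip
I black
J gray
  J→I: I black — skip
  Q gray
    Q→H: H black — skip
    Q→K: K black — skip
  Q black
J black
L gray
  L→I: I black — skip
  P gray
    P→R: R black — skip
    N gray
    N black
  P black
  L→R: R black — skip
L black
O gray
  O→L: L black — skip
  O→H: H black — skip
  O→J: J black — skip
O black
Every edge goes to a white or black vertex — no back edge, so the graph is acyclic.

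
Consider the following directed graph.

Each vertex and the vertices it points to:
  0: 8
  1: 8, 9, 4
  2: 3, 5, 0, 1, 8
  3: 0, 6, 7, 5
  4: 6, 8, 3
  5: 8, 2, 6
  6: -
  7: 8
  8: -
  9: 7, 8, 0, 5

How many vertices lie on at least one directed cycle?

6

A vertex is on a directed cycle iff it belongs to a strongly connected component of size ≥ 2 (or has a self-loop).
The vertices on cycles are {1, 2, 3, 4, 5, 9} — 6 in total.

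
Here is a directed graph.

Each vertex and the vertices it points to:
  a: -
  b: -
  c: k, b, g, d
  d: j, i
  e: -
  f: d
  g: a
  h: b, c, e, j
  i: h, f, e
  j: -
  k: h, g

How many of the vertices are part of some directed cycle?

6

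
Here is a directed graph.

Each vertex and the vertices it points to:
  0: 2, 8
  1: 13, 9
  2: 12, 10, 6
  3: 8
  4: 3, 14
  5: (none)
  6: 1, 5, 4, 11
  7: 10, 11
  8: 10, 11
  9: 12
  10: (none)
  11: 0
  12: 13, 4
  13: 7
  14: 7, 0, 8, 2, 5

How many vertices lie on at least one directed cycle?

13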